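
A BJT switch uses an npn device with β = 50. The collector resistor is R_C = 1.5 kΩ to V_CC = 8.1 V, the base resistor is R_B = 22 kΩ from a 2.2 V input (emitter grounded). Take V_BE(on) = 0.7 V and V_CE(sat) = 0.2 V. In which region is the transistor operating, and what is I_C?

Assume active. Base-emitter loop: I_B = (V_BB − V_BE)/R_B = (2.2 − 0.7)/22 = 0.0682 mA.
I_C = β·I_B = 50×0.0682 = 3.41 mA.
V_CE = V_CC − I_C·R_C = 8.1 − 3.41×1.5 = 2.99 V > V_CE(sat), so the active-region assumption holds.

active; I_C ≈ 3.4 mA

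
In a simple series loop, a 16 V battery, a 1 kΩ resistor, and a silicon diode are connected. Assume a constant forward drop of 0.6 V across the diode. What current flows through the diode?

KVL around the loop: 16 = V_D + I·R = 0.6 + I × 1 kΩ.
So I = (16 − 0.6) / 1 kΩ = 15.4 / 1 = 15.4 mA.

I ≈ 15 mA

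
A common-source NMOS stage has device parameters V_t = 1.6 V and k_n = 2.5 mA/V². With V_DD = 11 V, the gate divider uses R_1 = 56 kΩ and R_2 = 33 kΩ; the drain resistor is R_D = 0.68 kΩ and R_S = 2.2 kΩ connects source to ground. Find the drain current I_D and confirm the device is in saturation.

V_G = V_DD·R_2/(R_1+R_2) = 11×33/89 = 4.08 V.
Assume saturation: I_D = (k_n/2)(V_GS − V_t)² with V_GS = V_G − I_D·R_S = 4.08 − 2.2·I_D.
Substituting gives 6.05·I_D² − 14.6·I_D + 7.68 = 0, with roots I_D = 0.77 or 1.65 mA.
The root I_D = 1.65 mA gives V_GS = 0.452 V ≤ V_t, so take I_D = 0.77 mA.
Then V_GS = 2.38 V and V_DS = V_DD − I_D(R_D+R_S) = 11 − 0.77×2.88 = 8.78 V.
Saturation requires V_DS ≥ V_GS − V_t = 0.785 V; 8.78 ≥ 0.785 ✓.

I_D ≈ 0.77 mA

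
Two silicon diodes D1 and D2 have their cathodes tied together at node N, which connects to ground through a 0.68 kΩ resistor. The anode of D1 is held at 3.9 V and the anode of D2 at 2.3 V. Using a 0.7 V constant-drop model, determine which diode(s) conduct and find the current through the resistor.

Only D1 conducts; I_R ≈ 4.7 mA

Assume both conduct. Then node N would need to be at both 3.9−0.7 = 3.2 V and 2.3−0.7 = 1.6 V, which is impossible.
Assume only D1 conducts: V_N = 3.9 − 0.7 = 3.2 V, so I_R = 3.2/0.68 = 4.71 mA.
Check D2: its anode-to-cathode voltage is 2.3 − 3.2 = -0.9 V < 0.7 V, so it is off. The assumption is consistent.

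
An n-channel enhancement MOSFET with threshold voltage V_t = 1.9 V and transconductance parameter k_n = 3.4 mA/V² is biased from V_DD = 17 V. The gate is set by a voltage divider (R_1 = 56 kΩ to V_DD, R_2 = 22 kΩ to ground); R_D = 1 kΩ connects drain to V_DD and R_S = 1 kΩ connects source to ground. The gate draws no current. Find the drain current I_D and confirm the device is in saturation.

I_D ≈ 1.9 mA

V_G = V_DD·R_2/(R_1+R_2) = 17×22/78 = 4.79 V.
Assume saturation: I_D = (k_n/2)(V_GS − V_t)² with V_GS = V_G − I_D·R_S = 4.79 − 1·I_D.
Substituting gives 1.7·I_D² − 10.8·I_D + 14.2 = 0, with roots I_D = 1.85 or 4.53 mA.
The root I_D = 4.53 mA gives V_GS = 0.268 V ≤ V_t, so take I_D = 1.85 mA.
Then V_GS = 2.94 V and V_DS = V_DD − I_D(R_D+R_S) = 17 − 1.85×2 = 13.3 V.
Saturation requires V_DS ≥ V_GS − V_t = 1.04 V; 13.3 ≥ 1.04 ✓.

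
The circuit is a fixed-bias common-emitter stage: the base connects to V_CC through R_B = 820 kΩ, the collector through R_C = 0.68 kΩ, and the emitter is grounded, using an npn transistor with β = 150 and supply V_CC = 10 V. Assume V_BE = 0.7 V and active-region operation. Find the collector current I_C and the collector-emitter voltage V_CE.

I_C ≈ 1.7 mA, V_CE ≈ 8.8 V

Base loop: V_CC = I_B·R_B + V_BE, so I_B = (10 − 0.7)/820 kΩ = 0.0113 mA.
In the active region I_C = β·I_B = 150 × 0.0113 = 1.7 mA.
Collector loop: V_CE = V_CC − I_C·R_C = 10 − 1.7×0.68 = 8.84 V.
Since V_CE = 8.84 V > V_CE(sat) ≈ 0.2 V, the transistor is in the active region as assumed.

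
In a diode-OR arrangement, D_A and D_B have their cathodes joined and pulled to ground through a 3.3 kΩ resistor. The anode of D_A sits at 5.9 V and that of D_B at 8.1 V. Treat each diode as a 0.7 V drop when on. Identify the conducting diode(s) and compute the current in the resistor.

Assume both conduct. Then node N would need to be at both 5.9−0.7 = 5.2 V and 8.1−0.7 = 7.4 V, which is impossible.
Assume only D_B conducts: V_N = 8.1 − 0.7 = 7.4 V, so I_R = 7.4/3.3 = 2.24 mA.
Check D_A: its anode-to-cathode voltage is 5.9 − 7.4 = -1.5 V < 0.7 V, so it is off. The assumption is consistent.

Only D_B conducts; I_R ≈ 2.2 mA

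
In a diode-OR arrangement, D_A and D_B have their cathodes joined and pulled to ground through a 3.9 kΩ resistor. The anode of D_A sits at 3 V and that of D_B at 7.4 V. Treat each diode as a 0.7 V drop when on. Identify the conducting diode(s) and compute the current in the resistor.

Assume both conduct. Then node N would need to be at both 3−0.7 = 2.3 V and 7.4−0.7 = 6.7 V, which is impossible.
Assume only D_B conducts: V_N = 7.4 − 0.7 = 6.7 V, so I_R = 6.7/3.9 = 1.72 mA.
Check D_A: its anode-to-cathode voltage is 3 − 6.7 = -3.7 V < 0.7 V, so it is off. The assumption is consistent.

Only D_B conducts; I_R ≈ 1.7 mA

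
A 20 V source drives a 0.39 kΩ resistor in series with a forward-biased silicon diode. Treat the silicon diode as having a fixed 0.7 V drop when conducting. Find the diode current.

I ≈ 49 mA

KVL around the loop: 20 = V_D + I·R = 0.7 + I × 0.39 kΩ.
So I = (20 − 0.7) / 0.39 kΩ = 19.3 / 0.39 = 49.5 mA.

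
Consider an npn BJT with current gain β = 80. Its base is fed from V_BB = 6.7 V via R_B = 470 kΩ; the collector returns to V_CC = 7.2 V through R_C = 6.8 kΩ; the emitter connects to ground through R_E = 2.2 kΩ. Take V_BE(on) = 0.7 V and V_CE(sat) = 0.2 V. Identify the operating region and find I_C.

active; I_C ≈ 0.74 mA

Assume active. Base-emitter loop: I_B = (V_BB − V_BE)/(R_B + (β+1)R_E) = (6.7 − 0.7)/(470 + 81×2.2) = 0.00926 mA.
I_C = β·I_B = 80×0.00926 = 0.741 mA.
V_CE = V_CC − I_C·R_C − I_E·R_E = 7.2 − 0.741×6.8 − 0.75×2.2 = 0.515 V > V_CE(sat), so the active-region assumption holds.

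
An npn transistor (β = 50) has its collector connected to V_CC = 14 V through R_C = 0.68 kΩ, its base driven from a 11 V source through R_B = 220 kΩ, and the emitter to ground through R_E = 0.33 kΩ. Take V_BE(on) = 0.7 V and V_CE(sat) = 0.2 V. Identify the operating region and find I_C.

Assume active. Base-emitter loop: I_B = (V_BB − V_BE)/(R_B + (β+1)R_E) = (11 − 0.7)/(220 + 51×0.33) = 0.0435 mA.
I_C = β·I_B = 50×0.0435 = 2.17 mA.
V_CE = V_CC − I_C·R_C − I_E·R_E = 14 − 2.17×0.68 − 2.22×0.33 = 11.8 V > V_CE(sat), so the active-region assumption holds.

active; I_C ≈ 2.2 mA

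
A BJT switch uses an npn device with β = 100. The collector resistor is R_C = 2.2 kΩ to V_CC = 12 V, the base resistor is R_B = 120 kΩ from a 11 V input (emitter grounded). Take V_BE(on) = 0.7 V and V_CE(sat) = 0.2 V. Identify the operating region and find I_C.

Assume active: I_B = (11 − 0.7)/120 = 0.0858 mA, giving I_C = β·I_B = 8.58 mA.
But then V_CE = 12 − 8.58×2.2 = -6.88 V < V_CE(sat) = 0.2 V — impossible in the active region.
So the transistor is saturated. With V_CE = 0.2 V, I_C = (V_CC − 0.2)/R_C = 11.8/2.2 = 5.36 mA.
Check: β·I_B = 8.58 mA > I_C = 5.36 mA, confirming saturation.

saturation; I_C ≈ 5.4 mA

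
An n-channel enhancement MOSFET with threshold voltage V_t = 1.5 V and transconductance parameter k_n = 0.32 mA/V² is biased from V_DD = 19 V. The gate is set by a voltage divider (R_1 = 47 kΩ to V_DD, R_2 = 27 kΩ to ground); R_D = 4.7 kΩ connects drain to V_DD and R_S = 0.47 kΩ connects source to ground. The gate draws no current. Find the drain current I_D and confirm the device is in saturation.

I_D ≈ 2.7 mA

V_G = V_DD·R_2/(R_1+R_2) = 19×27/74 = 6.93 V.
Assume saturation: I_D = (k_n/2)(V_GS − V_t)² with V_GS = V_G − I_D·R_S = 6.93 − 0.47·I_D.
Substituting gives 0.0353·I_D² − 1.82·I_D + 4.72 = 0, with roots I_D = 2.75 or 48.7 mA.
The root I_D = 48.7 mA gives V_GS = -15.9 V ≤ V_t, so take I_D = 2.75 mA.
Then V_GS = 5.64 V and V_DS = V_DD − I_D(R_D+R_S) = 19 − 2.75×5.17 = 4.81 V.
Saturation requires V_DS ≥ V_GS − V_t = 4.14 V; 4.81 ≥ 4.14 ✓.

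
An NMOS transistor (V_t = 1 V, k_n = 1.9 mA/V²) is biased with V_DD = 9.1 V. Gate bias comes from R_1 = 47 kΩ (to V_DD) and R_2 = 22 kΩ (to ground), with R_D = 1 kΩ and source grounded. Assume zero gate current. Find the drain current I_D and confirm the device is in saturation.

I_D ≈ 3.4 mA

V_G = V_DD·R_2/(R_1+R_2) = 9.1×22/69 = 2.9 V. With the source grounded, V_GS = V_G = 2.9 V.
Assume saturation: I_D = (k_n/2)(V_GS − V_t)² = (1.9/2)×(2.9 − 1)² = 0.95×1.9² = 3.43 mA.
V_DS = V_DD − I_D·R_D = 9.1 − 3.43×1 = 5.67 V.
Saturation requires V_DS ≥ V_GS − V_t = 1.9 V; 5.67 ≥ 1.9 ✓.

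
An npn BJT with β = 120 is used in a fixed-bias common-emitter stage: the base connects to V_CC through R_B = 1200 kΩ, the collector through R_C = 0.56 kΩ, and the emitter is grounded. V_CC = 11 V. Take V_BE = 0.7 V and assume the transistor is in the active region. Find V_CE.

V_CE ≈ 10 V

Base loop: V_CC = I_B·R_B + V_BE, so I_B = (11 − 0.7)/1200 kΩ = 0.00858 mA.
In the active region I_C = β·I_B = 120 × 0.00858 = 1.03 mA.
Collector loop: V_CE = V_CC − I_C·R_C = 11 − 1.03×0.56 = 10.4 V.
Since V_CE = 10.4 V > V_CE(sat) ≈ 0.2 V, the transistor is in the active region as assumed.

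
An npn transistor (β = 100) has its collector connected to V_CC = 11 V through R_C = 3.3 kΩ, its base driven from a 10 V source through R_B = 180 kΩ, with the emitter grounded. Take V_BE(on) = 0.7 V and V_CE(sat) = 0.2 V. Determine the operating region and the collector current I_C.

Assume active: I_B = (10 − 0.7)/180 = 0.0517 mA, giving I_C = β·I_B = 5.17 mA.
But then V_CE = 11 − 5.17×3.3 = -6.05 V < V_CE(sat) = 0.2 V — impossible in the active region.
So the transistor is saturated. With V_CE = 0.2 V, I_C = (V_CC − 0.2)/R_C = 10.8/3.3 = 3.27 mA.
Check: β·I_B = 5.17 mA > I_C = 3.27 mA, confirming saturation.

saturation; I_C ≈ 3.3 mA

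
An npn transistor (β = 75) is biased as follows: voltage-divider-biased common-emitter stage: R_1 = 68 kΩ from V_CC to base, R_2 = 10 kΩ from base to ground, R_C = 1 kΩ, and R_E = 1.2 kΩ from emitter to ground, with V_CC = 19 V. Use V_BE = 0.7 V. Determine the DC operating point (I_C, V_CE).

I_C ≈ 1.3 mA, V_CE ≈ 16 V

Thevenize the base divider: V_Th = V_CC·R_2/(R_1+R_2) = 19×10/78 = 2.44 V, R_Th = R_1‖R_2 = 8.72 kΩ.
Base-emitter loop: V_Th = I_B·R_Th + V_BE + (β+1)I_B·R_E, so I_B = (2.44 − 0.7) / (8.72 + 76×1.2) = 0.0174 mA.
I_C = β·I_B = 75×0.0174 = 1.3 mA, and I_E = (β+1)I_B = 1.32 mA.
V_CE = V_CC − I_C·R_C − I_E·R_E = 19 − 1.3×1 − 1.32×1.2 = 16.1 V.
V_CE = 16.1 V > 0.2 V confirms active-region operation.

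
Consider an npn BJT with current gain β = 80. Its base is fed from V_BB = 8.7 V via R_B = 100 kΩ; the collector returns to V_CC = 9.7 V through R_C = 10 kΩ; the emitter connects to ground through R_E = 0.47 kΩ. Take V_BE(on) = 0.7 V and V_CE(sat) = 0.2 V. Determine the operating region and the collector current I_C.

saturation; I_C ≈ 0.9 mA

Assume active: I_B = (8.7 − 0.7)/(100 + 81×0.47) = 0.0579 mA, I_C = β·I_B = 4.64 mA.
Then V_CE = 9.7 − 4.64×10 − 4.69×0.47 = -38.9 V < 0.2 V — the active assumption fails.
Re-solve with V_CE = 0.2 V. KCL at the emitter: V_E/R_E = (V_BB−0.7−V_E)/R_B + (V_CC−0.2−V_E)/R_C, giving V_E = 0.46 V.
I_C = (V_CC − 0.2 − V_E)/R_C = (9.5 − 0.46)/10 = 0.904 mA.
Check: I_B = (8 − 0.46)/100 = 0.0754 mA, and β·I_B = 6.03 mA > I_C, confirming saturation.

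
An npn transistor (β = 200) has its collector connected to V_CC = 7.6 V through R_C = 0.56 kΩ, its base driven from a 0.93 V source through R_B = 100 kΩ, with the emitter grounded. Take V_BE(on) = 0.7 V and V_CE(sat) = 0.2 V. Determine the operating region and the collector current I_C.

active; I_C ≈ 0.46 mA

Assume active. Base-emitter loop: I_B = (V_BB − V_BE)/R_B = (0.93 − 0.7)/100 = 0.0023 mA.
I_C = β·I_B = 200×0.0023 = 0.46 mA.
V_CE = V_CC − I_C·R_C = 7.6 − 0.46×0.56 = 7.34 V > V_CE(sat), so the active-region assumption holds.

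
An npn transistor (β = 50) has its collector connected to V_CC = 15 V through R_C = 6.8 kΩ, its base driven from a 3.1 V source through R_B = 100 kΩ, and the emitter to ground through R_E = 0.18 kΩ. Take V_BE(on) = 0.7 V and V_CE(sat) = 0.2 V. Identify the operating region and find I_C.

Assume active. Base-emitter loop: I_B = (V_BB − V_BE)/(R_B + (β+1)R_E) = (3.1 − 0.7)/(100 + 51×0.18) = 0.022 mA.
I_C = β·I_B = 50×0.022 = 1.1 mA.
V_CE = V_CC − I_C·R_C − I_E·R_E = 15 − 1.1×6.8 − 1.12×0.18 = 7.32 V > V_CE(sat), so the active-region assumption holds.

active; I_C ≈ 1.1 mA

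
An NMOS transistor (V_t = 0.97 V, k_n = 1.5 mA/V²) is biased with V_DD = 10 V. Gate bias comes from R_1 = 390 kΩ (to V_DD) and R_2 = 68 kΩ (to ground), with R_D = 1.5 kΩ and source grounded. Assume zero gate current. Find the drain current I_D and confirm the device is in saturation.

I_D ≈ 0.2 mA

V_G = V_DD·R_2/(R_1+R_2) = 10×68/458 = 1.48 V. With the source grounded, V_GS = V_G = 1.48 V.
Assume saturation: I_D = (k_n/2)(V_GS − V_t)² = (1.5/2)×(1.48 − 0.97)² = 0.75×0.515² = 0.199 mA.
V_DS = V_DD − I_D·R_D = 10 − 0.199×1.5 = 9.7 V.
Saturation requires V_DS ≥ V_GS − V_t = 0.515 V; 9.7 ≥ 0.515 ✓.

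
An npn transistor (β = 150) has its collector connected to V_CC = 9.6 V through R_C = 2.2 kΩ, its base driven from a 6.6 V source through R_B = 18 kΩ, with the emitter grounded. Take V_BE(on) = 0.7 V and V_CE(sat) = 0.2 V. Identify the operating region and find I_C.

Assume active: I_B = (6.6 − 0.7)/18 = 0.328 mA, giving I_C = β·I_B = 49.2 mA.
But then V_CE = 9.6 − 49.2×2.2 = -98.6 V < V_CE(sat) = 0.2 V — impossible in the active region.
So the transistor is saturated. With V_CE = 0.2 V, I_C = (V_CC − 0.2)/R_C = 9.4/2.2 = 4.27 mA.
Check: β·I_B = 49.2 mA > I_C = 4.27 mA, confirming saturation.

saturation; I_C ≈ 4.3 mA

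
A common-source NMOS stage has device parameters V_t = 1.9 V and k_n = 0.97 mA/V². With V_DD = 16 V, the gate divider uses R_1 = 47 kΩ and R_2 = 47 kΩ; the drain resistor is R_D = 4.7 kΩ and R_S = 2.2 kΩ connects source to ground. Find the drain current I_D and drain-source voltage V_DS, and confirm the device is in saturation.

V_G = V_DD·R_2/(R_1+R_2) = 16×47/94 = 8 V.
Assume saturation: I_D = (k_n/2)(V_GS − V_t)² with V_GS = V_G − I_D·R_S = 8 − 2.2·I_D.
Substituting gives 2.35·I_D² − 14·I_D + 18 = 0, with roots I_D = 1.88 or 4.09 mA.
The root I_D = 4.09 mA gives V_GS = -1.01 V ≤ V_t, so take I_D = 1.88 mA.
Then V_GS = 3.87 V and V_DS = V_DD − I_D(R_D+R_S) = 16 − 1.88×6.9 = 3.04 V.
Saturation requires V_DS ≥ V_GS − V_t = 1.97 V; 3.04 ≥ 1.97 ✓.

I_D ≈ 1.9 mA, V_DS ≈ 3 V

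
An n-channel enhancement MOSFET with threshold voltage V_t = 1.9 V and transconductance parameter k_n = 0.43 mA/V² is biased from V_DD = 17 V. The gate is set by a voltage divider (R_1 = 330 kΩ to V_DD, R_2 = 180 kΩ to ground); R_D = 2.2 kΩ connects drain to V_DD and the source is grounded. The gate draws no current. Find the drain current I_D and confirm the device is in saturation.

V_G = V_DD·R_2/(R_1+R_2) = 17×180/510 = 6 V. With the source grounded, V_GS = V_G = 6 V.
Assume saturation: I_D = (k_n/2)(V_GS − V_t)² = (0.43/2)×(6 − 1.9)² = 0.215×4.1² = 3.61 mA.
V_DS = V_DD − I_D·R_D = 17 − 3.61×2.2 = 9.05 V.
Saturation requires V_DS ≥ V_GS − V_t = 4.1 V; 9.05 ≥ 4.1 ✓.

I_D ≈ 3.6 mA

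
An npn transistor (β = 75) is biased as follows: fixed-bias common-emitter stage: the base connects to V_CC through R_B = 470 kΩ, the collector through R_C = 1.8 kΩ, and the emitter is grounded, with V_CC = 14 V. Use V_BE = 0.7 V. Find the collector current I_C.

Base loop: V_CC = I_B·R_B + V_BE, so I_B = (14 − 0.7)/470 kΩ = 0.0283 mA.
In the active region I_C = β·I_B = 75 × 0.0283 = 2.12 mA.
Collector loop: V_CE = V_CC − I_C·R_C = 14 − 2.12×1.8 = 10.2 V.
Since V_CE = 10.2 V > V_CE(sat) ≈ 0.2 V, the transistor is in the active region as assumed.

I_C ≈ 2.1 mA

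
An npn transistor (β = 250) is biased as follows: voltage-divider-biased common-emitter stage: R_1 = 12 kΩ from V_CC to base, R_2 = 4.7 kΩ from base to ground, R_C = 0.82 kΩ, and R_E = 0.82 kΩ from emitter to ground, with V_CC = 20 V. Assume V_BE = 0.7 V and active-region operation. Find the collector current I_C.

I_C ≈ 5.9 mA

Thevenize the base divider: V_Th = V_CC·R_2/(R_1+R_2) = 20×4.7/16.7 = 5.63 V, R_Th = R_1‖R_2 = 3.38 kΩ.
Base-emitter loop: V_Th = I_B·R_Th + V_BE + (β+1)I_B·R_E, so I_B = (5.63 − 0.7) / (3.38 + 251×0.82) = 0.0236 mA.
I_C = β·I_B = 250×0.0236 = 5.89 mA, and I_E = (β+1)I_B = 5.91 mA.
V_CE = V_CC − I_C·R_C − I_E·R_E = 20 − 5.89×0.82 − 5.91×0.82 = 10.3 V.
V_CE = 10.3 V > 0.2 V confirms active-region operation.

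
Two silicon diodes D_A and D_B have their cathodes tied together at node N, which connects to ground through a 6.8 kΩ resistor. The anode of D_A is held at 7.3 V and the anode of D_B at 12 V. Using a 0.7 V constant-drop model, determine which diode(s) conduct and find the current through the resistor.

Assume both conduct. Then node N would need to be at both 7.3−0.7 = 6.6 V and 12−0.7 = 11.3 V, which is impossible.
Assume only D_B conducts: V_N = 12 − 0.7 = 11.3 V, so I_R = 11.3/6.8 = 1.66 mA.
Check D_A: its anode-to-cathode voltage is 7.3 − 11.3 = -4 V < 0.7 V, so it is off. The assumption is consistent.

Only D_B conducts; I_R ≈ 1.7 mA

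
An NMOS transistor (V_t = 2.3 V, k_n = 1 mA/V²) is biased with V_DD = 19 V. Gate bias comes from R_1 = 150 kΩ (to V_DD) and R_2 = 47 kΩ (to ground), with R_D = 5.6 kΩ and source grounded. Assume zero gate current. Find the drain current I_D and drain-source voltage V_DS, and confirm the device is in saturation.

I_D ≈ 2.5 mA, V_DS ≈ 5 V

V_G = V_DD·R_2/(R_1+R_2) = 19×47/197 = 4.53 V. With the source grounded, V_GS = V_G = 4.53 V.
Assume saturation: I_D = (k_n/2)(V_GS − V_t)² = (1/2)×(4.53 − 2.3)² = 0.5×2.23² = 2.49 mA.
V_DS = V_DD − I_D·R_D = 19 − 2.49×5.6 = 5.04 V.
Saturation requires V_DS ≥ V_GS − V_t = 2.23 V; 5.04 ≥ 2.23 ✓.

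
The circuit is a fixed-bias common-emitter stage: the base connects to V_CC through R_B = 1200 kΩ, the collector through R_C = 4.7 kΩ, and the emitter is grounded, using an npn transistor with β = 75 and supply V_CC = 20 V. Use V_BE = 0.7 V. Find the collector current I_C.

Base loop: V_CC = I_B·R_B + V_BE, so I_B = (20 − 0.7)/1200 kΩ = 0.0161 mA.
In the active region I_C = β·I_B = 75 × 0.0161 = 1.21 mA.
Collector loop: V_CE = V_CC − I_C·R_C = 20 − 1.21×4.7 = 14.3 V.
Since V_CE = 14.3 V > V_CE(sat) ≈ 0.2 V, the transistor is in the active region as assumed.

I_C ≈ 1.2 mA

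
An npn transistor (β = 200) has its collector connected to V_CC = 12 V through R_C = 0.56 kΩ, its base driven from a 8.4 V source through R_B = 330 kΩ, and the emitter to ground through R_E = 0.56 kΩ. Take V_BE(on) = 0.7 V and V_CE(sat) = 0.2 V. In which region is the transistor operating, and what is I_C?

Assume active. Base-emitter loop: I_B = (V_BB − V_BE)/(R_B + (β+1)R_E) = (8.4 − 0.7)/(330 + 201×0.56) = 0.0174 mA.
I_C = β·I_B = 200×0.0174 = 3.48 mA.
V_CE = V_CC − I_C·R_C − I_E·R_E = 12 − 3.48×0.56 − 3.5×0.56 = 8.09 V > V_CE(sat), so the active-region assumption holds.

active; I_C ≈ 3.5 mA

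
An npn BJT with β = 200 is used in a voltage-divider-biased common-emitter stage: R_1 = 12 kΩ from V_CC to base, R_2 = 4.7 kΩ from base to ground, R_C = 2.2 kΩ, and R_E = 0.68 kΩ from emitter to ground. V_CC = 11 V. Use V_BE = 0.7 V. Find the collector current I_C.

Thevenize the base divider: V_Th = V_CC·R_2/(R_1+R_2) = 11×4.7/16.7 = 3.1 V, R_Th = R_1‖R_2 = 3.38 kΩ.
Base-emitter loop: V_Th = I_B·R_Th + V_BE + (β+1)I_B·R_E, so I_B = (3.1 − 0.7) / (3.38 + 201×0.68) = 0.0171 mA.
I_C = β·I_B = 200×0.0171 = 3.42 mA, and I_E = (β+1)I_B = 3.44 mA.
V_CE = V_CC − I_C·R_C − I_E·R_E = 11 − 3.42×2.2 − 3.44×0.68 = 1.14 V.
V_CE = 1.14 V > 0.2 V confirms active-region operation.

I_C ≈ 3.4 mA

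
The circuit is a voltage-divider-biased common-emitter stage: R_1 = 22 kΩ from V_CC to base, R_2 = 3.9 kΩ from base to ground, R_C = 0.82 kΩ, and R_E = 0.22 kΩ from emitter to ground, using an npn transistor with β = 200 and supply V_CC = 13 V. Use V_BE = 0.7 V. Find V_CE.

V_CE ≈ 7.5 V

Thevenize the base divider: V_Th = V_CC·R_2/(R_1+R_2) = 13×3.9/25.9 = 1.96 V, R_Th = R_1‖R_2 = 3.31 kΩ.
Base-emitter loop: V_Th = I_B·R_Th + V_BE + (β+1)I_B·R_E, so I_B = (1.96 − 0.7) / (3.31 + 201×0.22) = 0.0265 mA.
I_C = β·I_B = 200×0.0265 = 5.29 mA, and I_E = (β+1)I_B = 5.32 mA.
V_CE = V_CC − I_C·R_C − I_E·R_E = 13 − 5.29×0.82 − 5.32×0.22 = 7.49 V.
V_CE = 7.49 V > 0.2 V confirms active-region operation.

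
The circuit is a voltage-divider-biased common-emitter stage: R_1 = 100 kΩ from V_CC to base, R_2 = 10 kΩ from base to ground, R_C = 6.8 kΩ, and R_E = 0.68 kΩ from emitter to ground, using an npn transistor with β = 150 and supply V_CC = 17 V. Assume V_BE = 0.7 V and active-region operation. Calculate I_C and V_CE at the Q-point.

I_C ≈ 1.1 mA, V_CE ≈ 8.5 V

Thevenize the base divider: V_Th = V_CC·R_2/(R_1+R_2) = 17×10/110 = 1.55 V, R_Th = R_1‖R_2 = 9.09 kΩ.
Base-emitter loop: V_Th = I_B·R_Th + V_BE + (β+1)I_B·R_E, so I_B = (1.55 − 0.7) / (9.09 + 151×0.68) = 0.00756 mA.
I_C = β·I_B = 150×0.00756 = 1.13 mA, and I_E = (β+1)I_B = 1.14 mA.
V_CE = V_CC − I_C·R_C − I_E·R_E = 17 − 1.13×6.8 − 1.14×0.68 = 8.51 V.
V_CE = 8.51 V > 0.2 V confirms active-region operation.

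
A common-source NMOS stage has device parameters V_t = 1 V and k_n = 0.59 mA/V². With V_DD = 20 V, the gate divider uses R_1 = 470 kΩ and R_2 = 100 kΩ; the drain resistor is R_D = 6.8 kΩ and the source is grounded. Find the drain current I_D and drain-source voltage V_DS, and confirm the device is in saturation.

V_G = V_DD·R_2/(R_1+R_2) = 20×100/570 = 3.51 V. With the source grounded, V_GS = V_G = 3.51 V.
Assume saturation: I_D = (k_n/2)(V_GS − V_t)² = (0.59/2)×(3.51 − 1)² = 0.295×2.51² = 1.86 mA.
V_DS = V_DD − I_D·R_D = 20 − 1.86×6.8 = 7.37 V.
Saturation requires V_DS ≥ V_GS − V_t = 2.51 V; 7.37 ≥ 2.51 ✓.

I_D ≈ 1.9 mA, V_DS ≈ 7.4 V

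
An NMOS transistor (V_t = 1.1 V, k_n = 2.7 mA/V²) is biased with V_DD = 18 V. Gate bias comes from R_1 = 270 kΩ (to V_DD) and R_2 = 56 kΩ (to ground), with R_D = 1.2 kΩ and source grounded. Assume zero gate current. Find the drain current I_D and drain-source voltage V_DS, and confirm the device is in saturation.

V_G = V_DD·R_2/(R_1+R_2) = 18×56/326 = 3.09 V. With the source grounded, V_GS = V_G = 3.09 V.
Assume saturation: I_D = (k_n/2)(V_GS − V_t)² = (2.7/2)×(3.09 − 1.1)² = 1.35×1.99² = 5.36 mA.
V_DS = V_DD − I_D·R_D = 18 − 5.36×1.2 = 11.6 V.
Saturation requires V_DS ≥ V_GS − V_t = 1.99 V; 11.6 ≥ 1.99 ✓.

I_D ≈ 5.4 mA, V_DS ≈ 12 V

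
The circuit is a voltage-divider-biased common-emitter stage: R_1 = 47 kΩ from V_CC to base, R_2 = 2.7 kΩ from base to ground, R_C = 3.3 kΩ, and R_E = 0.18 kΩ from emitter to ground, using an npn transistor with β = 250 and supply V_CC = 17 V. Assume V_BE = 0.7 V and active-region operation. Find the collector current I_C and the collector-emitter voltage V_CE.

Thevenize the base divider: V_Th = V_CC·R_2/(R_1+R_2) = 17×2.7/49.7 = 0.924 V, R_Th = R_1‖R_2 = 2.55 kΩ.
Base-emitter loop: V_Th = I_B·R_Th + V_BE + (β+1)I_B·R_E, so I_B = (0.924 − 0.7) / (2.55 + 251×0.18) = 0.00468 mA.
I_C = β·I_B = 250×0.00468 = 1.17 mA, and I_E = (β+1)I_B = 1.18 mA.
V_CE = V_CC − I_C·R_C − I_E·R_E = 17 − 1.17×3.3 − 1.18×0.18 = 12.9 V.
V_CE = 12.9 V > 0.2 V confirms active-region operation.

I_C ≈ 1.2 mA, V_CE ≈ 13 V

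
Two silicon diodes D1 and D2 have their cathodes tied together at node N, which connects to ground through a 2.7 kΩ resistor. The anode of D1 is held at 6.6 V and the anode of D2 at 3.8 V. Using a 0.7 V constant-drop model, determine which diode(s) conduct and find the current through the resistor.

Assume both conduct. Then node N would need to be at both 6.6−0.7 = 5.9 V and 3.8−0.7 = 3.1 V, which is impossible.
Assume only D1 conducts: V_N = 6.6 − 0.7 = 5.9 V, so I_R = 5.9/2.7 = 2.19 mA.
Check D2: its anode-to-cathode voltage is 3.8 − 5.9 = -2.1 V < 0.7 V, so it is off. The assumption is consistent.

Only D1 conducts; I_R ≈ 2.2 mA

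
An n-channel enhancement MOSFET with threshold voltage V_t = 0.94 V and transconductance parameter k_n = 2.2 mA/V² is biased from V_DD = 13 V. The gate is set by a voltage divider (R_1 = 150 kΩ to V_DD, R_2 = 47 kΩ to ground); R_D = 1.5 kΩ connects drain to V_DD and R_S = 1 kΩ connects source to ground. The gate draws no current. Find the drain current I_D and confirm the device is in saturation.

V_G = V_DD·R_2/(R_1+R_2) = 13×47/197 = 3.1 V.
Assume saturation: I_D = (k_n/2)(V_GS − V_t)² with V_GS = V_G − I_D·R_S = 3.1 − 1·I_D.
Substituting gives 1.1·I_D² − 5.76·I_D + 5.14 = 0, with roots I_D = 1.14 or 4.09 mA.
The root I_D = 4.09 mA gives V_GS = -0.988 V ≤ V_t, so take I_D = 1.14 mA.
Then V_GS = 1.96 V and V_DS = V_DD − I_D(R_D+R_S) = 13 − 1.14×2.5 = 10.1 V.
Saturation requires V_DS ≥ V_GS − V_t = 1.02 V; 10.1 ≥ 1.02 ✓.

I_D ≈ 1.1 mA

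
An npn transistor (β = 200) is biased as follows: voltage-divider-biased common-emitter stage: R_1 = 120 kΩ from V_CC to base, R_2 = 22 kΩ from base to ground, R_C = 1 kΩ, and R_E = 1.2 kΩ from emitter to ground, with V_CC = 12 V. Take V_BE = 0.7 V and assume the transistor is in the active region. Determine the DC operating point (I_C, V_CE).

Thevenize the base divider: V_Th = V_CC·R_2/(R_1+R_2) = 12×22/142 = 1.86 V, R_Th = R_1‖R_2 = 18.6 kΩ.
Base-emitter loop: V_Th = I_B·R_Th + V_BE + (β+1)I_B·R_E, so I_B = (1.86 − 0.7) / (18.6 + 201×1.2) = 0.00446 mA.
I_C = β·I_B = 200×0.00446 = 0.892 mA, and I_E = (β+1)I_B = 0.897 mA.
V_CE = V_CC − I_C·R_C − I_E·R_E = 12 − 0.892×1 − 0.897×1.2 = 10 V.
V_CE = 10 V > 0.2 V confirms active-region operation.

I_C ≈ 0.89 mA, V_CE ≈ 10 V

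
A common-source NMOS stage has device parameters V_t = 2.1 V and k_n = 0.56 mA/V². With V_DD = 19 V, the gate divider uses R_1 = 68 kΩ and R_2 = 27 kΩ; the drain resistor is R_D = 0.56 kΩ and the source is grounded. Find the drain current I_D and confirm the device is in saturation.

I_D ≈ 3 mA

V_G = V_DD·R_2/(R_1+R_2) = 19×27/95 = 5.4 V. With the source grounded, V_GS = V_G = 5.4 V.
Assume saturation: I_D = (k_n/2)(V_GS − V_t)² = (0.56/2)×(5.4 − 2.1)² = 0.28×3.3² = 3.05 mA.
V_DS = V_DD − I_D·R_D = 19 − 3.05×0.56 = 17.3 V.
Saturation requires V_DS ≥ V_GS − V_t = 3.3 V; 17.3 ≥ 3.3 ✓.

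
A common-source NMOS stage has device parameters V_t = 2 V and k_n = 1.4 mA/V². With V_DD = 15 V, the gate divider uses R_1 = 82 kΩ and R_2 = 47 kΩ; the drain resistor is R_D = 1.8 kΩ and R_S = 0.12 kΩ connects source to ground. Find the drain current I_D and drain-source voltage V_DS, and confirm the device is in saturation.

V_G = V_DD·R_2/(R_1+R_2) = 15×47/129 = 5.47 V.
Assume saturation: I_D = (k_n/2)(V_GS − V_t)² with V_GS = V_G − I_D·R_S = 5.47 − 0.12·I_D.
Substituting gives 0.0101·I_D² − 1.58·I_D + 8.4 = 0, with roots I_D = 5.51 or 151 mA.
The root I_D = 151 mA gives V_GS = -12.7 V ≤ V_t, so take I_D = 5.51 mA.
Then V_GS = 4.8 V and V_DS = V_DD − I_D(R_D+R_S) = 15 − 5.51×1.92 = 4.43 V.
Saturation requires V_DS ≥ V_GS − V_t = 2.8 V; 4.43 ≥ 2.8 ✓.

I_D ≈ 5.5 mA, V_DS ≈ 4.4 V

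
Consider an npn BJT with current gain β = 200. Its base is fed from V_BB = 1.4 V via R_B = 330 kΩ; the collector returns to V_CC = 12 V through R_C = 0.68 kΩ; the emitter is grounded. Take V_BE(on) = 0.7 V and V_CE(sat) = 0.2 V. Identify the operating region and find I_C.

Assume active. Base-emitter loop: I_B = (V_BB − V_BE)/R_B = (1.4 − 0.7)/330 = 0.00212 mA.
I_C = β·I_B = 200×0.00212 = 0.424 mA.
V_CE = V_CC − I_C·R_C = 12 − 0.424×0.68 = 11.7 V > V_CE(sat), so the active-region assumption holds.

active; I_C ≈ 0.42 mA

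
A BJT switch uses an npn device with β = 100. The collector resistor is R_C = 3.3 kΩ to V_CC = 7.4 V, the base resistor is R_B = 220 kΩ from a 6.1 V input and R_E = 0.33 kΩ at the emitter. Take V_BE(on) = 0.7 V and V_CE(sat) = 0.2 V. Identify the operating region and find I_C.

Assume active: I_B = (6.1 − 0.7)/(220 + 101×0.33) = 0.0213 mA, I_C = β·I_B = 2.13 mA.
Then V_CE = 7.4 − 2.13×3.3 − 2.15×0.33 = -0.345 V < 0.2 V — the active assumption fails.
Re-solve with V_CE = 0.2 V. KCL at the emitter: V_E/R_E = (V_BB−0.7−V_E)/R_B + (V_CC−0.2−V_E)/R_C, giving V_E = 0.661 V.
I_C = (V_CC − 0.2 − V_E)/R_C = (7.2 − 0.661)/3.3 = 1.98 mA.
Check: I_B = (5.4 − 0.661)/220 = 0.0215 mA, and β·I_B = 2.15 mA > I_C, confirming saturation.

saturation; I_C ≈ 2 mA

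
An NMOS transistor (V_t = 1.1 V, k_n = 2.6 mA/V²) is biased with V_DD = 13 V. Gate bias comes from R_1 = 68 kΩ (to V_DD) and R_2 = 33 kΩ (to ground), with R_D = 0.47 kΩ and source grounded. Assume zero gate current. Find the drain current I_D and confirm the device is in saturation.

V_G = V_DD·R_2/(R_1+R_2) = 13×33/101 = 4.25 V. With the source grounded, V_GS = V_G = 4.25 V.
Assume saturation: I_D = (k_n/2)(V_GS − V_t)² = (2.6/2)×(4.25 − 1.1)² = 1.3×3.15² = 12.9 mA.
V_DS = V_DD − I_D·R_D = 13 − 12.9×0.47 = 6.95 V.
Saturation requires V_DS ≥ V_GS − V_t = 3.15 V; 6.95 ≥ 3.15 ✓.

I_D ≈ 13 mA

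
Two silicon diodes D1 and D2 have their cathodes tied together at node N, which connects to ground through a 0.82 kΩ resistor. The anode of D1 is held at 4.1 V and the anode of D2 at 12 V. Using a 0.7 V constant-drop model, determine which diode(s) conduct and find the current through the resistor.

Only D2 conducts; I_R ≈ 14 mA

Assume both conduct. Then node N would need to be at both 4.1−0.7 = 3.4 V and 12−0.7 = 11.3 V, which is impossible.
Assume only D2 conducts: V_N = 12 − 0.7 = 11.3 V, so I_R = 11.3/0.82 = 13.8 mA.
Check D1: its anode-to-cathode voltage is 4.1 − 11.3 = -7.2 V < 0.7 V, so it is off. The assumption is consistent.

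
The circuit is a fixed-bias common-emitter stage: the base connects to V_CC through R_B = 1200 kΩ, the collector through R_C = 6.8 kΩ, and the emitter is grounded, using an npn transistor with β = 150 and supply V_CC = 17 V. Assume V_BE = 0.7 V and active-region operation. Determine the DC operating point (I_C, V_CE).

I_C ≈ 2 mA, V_CE ≈ 3.1 V

Base loop: V_CC = I_B·R_B + V_BE, so I_B = (17 − 0.7)/1200 kΩ = 0.0136 mA.
In the active region I_C = β·I_B = 150 × 0.0136 = 2.04 mA.
Collector loop: V_CE = V_CC − I_C·R_C = 17 − 2.04×6.8 = 3.14 V.
Since V_CE = 3.14 V > V_CE(sat) ≈ 0.2 V, the transistor is in the active region as assumed.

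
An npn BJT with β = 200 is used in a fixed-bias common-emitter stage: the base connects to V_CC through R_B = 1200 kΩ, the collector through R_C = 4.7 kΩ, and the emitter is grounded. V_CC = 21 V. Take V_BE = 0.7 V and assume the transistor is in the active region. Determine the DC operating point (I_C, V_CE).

Base loop: V_CC = I_B·R_B + V_BE, so I_B = (21 − 0.7)/1200 kΩ = 0.0169 mA.
In the active region I_C = β·I_B = 200 × 0.0169 = 3.38 mA.
Collector loop: V_CE = V_CC − I_C·R_C = 21 − 3.38×4.7 = 5.1 V.
Since V_CE = 5.1 V > V_CE(sat) ≈ 0.2 V, the transistor is in the active region as assumed.

I_C ≈ 3.4 mA, V_CE ≈ 5.1 V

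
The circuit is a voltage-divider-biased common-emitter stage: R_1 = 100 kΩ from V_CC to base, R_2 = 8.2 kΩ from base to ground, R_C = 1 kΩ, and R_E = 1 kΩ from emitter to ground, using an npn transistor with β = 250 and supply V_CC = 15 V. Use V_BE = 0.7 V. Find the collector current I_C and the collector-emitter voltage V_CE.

I_C ≈ 0.42 mA, V_CE ≈ 14 V

Thevenize the base divider: V_Th = V_CC·R_2/(R_1+R_2) = 15×8.2/108 = 1.14 V, R_Th = R_1‖R_2 = 7.58 kΩ.
Base-emitter loop: V_Th = I_B·R_Th + V_BE + (β+1)I_B·R_E, so I_B = (1.14 − 0.7) / (7.58 + 251×1) = 0.00169 mA.
I_C = β·I_B = 250×0.00169 = 0.422 mA, and I_E = (β+1)I_B = 0.424 mA.
V_CE = V_CC − I_C·R_C − I_E·R_E = 15 − 0.422×1 − 0.424×1 = 14.2 V.
V_CE = 14.2 V > 0.2 V confirms active-region operation.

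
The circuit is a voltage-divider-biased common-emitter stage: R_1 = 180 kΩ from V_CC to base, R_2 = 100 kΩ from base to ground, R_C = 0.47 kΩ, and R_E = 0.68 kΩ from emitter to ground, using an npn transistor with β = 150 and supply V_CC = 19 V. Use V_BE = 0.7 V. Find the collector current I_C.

Thevenize the base divider: V_Th = V_CC·R_2/(R_1+R_2) = 19×100/280 = 6.79 V, R_Th = R_1‖R_2 = 64.3 kΩ.
Base-emitter loop: V_Th = I_B·R_Th + V_BE + (β+1)I_B·R_E, so I_B = (6.79 − 0.7) / (64.3 + 151×0.68) = 0.0364 mA.
I_C = β·I_B = 150×0.0364 = 5.47 mA, and I_E = (β+1)I_B = 5.5 mA.
V_CE = V_CC − I_C·R_C − I_E·R_E = 19 − 5.47×0.47 − 5.5×0.68 = 12.7 V.
V_CE = 12.7 V > 0.2 V confirms active-region operation.

I_C ≈ 5.5 mA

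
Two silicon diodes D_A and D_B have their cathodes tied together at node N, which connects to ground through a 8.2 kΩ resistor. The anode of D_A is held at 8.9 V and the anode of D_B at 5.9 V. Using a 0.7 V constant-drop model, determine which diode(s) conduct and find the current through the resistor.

Only D_A conducts; I_R ≈ 1 mA

Assume both conduct. Then node N would need to be at both 8.9−0.7 = 8.2 V and 5.9−0.7 = 5.2 V, which is impossible.
Assume only D_A conducts: V_N = 8.9 − 0.7 = 8.2 V, so I_R = 8.2/8.2 = 1 mA.
Check D_B: its anode-to-cathode voltage is 5.9 − 8.2 = -2.3 V < 0.7 V, so it is off. The assumption is consistent.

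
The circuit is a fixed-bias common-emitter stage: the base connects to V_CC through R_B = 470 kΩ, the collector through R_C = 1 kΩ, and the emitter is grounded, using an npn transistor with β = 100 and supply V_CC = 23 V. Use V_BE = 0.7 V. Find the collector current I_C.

Base loop: V_CC = I_B·R_B + V_BE, so I_B = (23 − 0.7)/470 kΩ = 0.0474 mA.
In the active region I_C = β·I_B = 100 × 0.0474 = 4.74 mA.
Collector loop: V_CE = V_CC − I_C·R_C = 23 − 4.74×1 = 18.3 V.
Since V_CE = 18.3 V > V_CE(sat) ≈ 0.2 V, the transistor is in the active region as assumed.

I_C ≈ 4.7 mA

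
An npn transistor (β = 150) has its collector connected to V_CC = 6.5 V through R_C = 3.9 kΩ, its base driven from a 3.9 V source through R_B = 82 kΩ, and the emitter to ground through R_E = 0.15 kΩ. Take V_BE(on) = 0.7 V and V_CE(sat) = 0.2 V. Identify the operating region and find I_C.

saturation; I_C ≈ 1.6 mA

Assume active: I_B = (3.9 − 0.7)/(82 + 151×0.15) = 0.0306 mA, I_C = β·I_B = 4.59 mA.
Then V_CE = 6.5 − 4.59×3.9 − 4.62×0.15 = -12.1 V < 0.2 V — the active assumption fails.
Re-solve with V_CE = 0.2 V. KCL at the emitter: V_E/R_E = (V_BB−0.7−V_E)/R_B + (V_CC−0.2−V_E)/R_C, giving V_E = 0.239 V.
I_C = (V_CC − 0.2 − V_E)/R_C = (6.3 − 0.239)/3.9 = 1.55 mA.
Check: I_B = (3.2 − 0.239)/82 = 0.0361 mA, and β·I_B = 5.42 mA > I_C, confirming saturation.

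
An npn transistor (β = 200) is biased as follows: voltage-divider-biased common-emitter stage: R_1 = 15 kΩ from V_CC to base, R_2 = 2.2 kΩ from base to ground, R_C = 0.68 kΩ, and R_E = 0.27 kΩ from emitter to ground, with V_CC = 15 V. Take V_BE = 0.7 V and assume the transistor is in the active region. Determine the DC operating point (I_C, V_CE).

I_C ≈ 4.3 mA, V_CE ≈ 11 V

Thevenize the base divider: V_Th = V_CC·R_2/(R_1+R_2) = 15×2.2/17.2 = 1.92 V, R_Th = R_1‖R_2 = 1.92 kΩ.
Base-emitter loop: V_Th = I_B·R_Th + V_BE + (β+1)I_B·R_E, so I_B = (1.92 − 0.7) / (1.92 + 201×0.27) = 0.0217 mA.
I_C = β·I_B = 200×0.0217 = 4.34 mA, and I_E = (β+1)I_B = 4.36 mA.
V_CE = V_CC − I_C·R_C − I_E·R_E = 15 − 4.34×0.68 − 4.36×0.27 = 10.9 V.
V_CE = 10.9 V > 0.2 V confirms active-region operation.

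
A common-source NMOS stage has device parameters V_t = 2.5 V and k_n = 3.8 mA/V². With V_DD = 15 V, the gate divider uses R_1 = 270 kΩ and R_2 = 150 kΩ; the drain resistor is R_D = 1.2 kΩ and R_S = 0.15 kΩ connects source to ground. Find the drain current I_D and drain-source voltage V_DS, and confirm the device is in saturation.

I_D ≈ 6.6 mA, V_DS ≈ 6.1 V

V_G = V_DD·R_2/(R_1+R_2) = 15×150/420 = 5.36 V.
Assume saturation: I_D = (k_n/2)(V_GS − V_t)² with V_GS = V_G − I_D·R_S = 5.36 − 0.15·I_D.
Substituting gives 0.0427·I_D² − 2.63·I_D + 15.5 = 0, with roots I_D = 6.61 or 54.9 mA.
The root I_D = 54.9 mA gives V_GS = -2.87 V ≤ V_t, so take I_D = 6.61 mA.
Then V_GS = 4.37 V and V_DS = V_DD − I_D(R_D+R_S) = 15 − 6.61×1.35 = 6.07 V.
Saturation requires V_DS ≥ V_GS − V_t = 1.87 V; 6.07 ≥ 1.87 ✓.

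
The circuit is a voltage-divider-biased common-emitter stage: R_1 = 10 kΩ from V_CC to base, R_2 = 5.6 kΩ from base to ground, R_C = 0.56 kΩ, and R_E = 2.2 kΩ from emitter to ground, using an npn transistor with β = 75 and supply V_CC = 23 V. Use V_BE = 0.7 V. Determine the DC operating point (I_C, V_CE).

I_C ≈ 3.3 mA, V_CE ≈ 14 V

Thevenize the base divider: V_Th = V_CC·R_2/(R_1+R_2) = 23×5.6/15.6 = 8.26 V, R_Th = R_1‖R_2 = 3.59 kΩ.
Base-emitter loop: V_Th = I_B·R_Th + V_BE + (β+1)I_B·R_E, so I_B = (8.26 − 0.7) / (3.59 + 76×2.2) = 0.0442 mA.
I_C = β·I_B = 75×0.0442 = 3.32 mA, and I_E = (β+1)I_B = 3.36 mA.
V_CE = V_CC − I_C·R_C − I_E·R_E = 23 − 3.32×0.56 − 3.36×2.2 = 13.7 V.
V_CE = 13.7 V > 0.2 V confirms active-region operation.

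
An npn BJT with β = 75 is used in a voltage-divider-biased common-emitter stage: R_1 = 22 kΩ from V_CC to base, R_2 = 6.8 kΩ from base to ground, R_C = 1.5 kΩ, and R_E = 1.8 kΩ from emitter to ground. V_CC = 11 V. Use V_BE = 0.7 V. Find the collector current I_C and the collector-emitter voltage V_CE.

I_C ≈ 1 mA, V_CE ≈ 7.7 V

Thevenize the base divider: V_Th = V_CC·R_2/(R_1+R_2) = 11×6.8/28.8 = 2.6 V, R_Th = R_1‖R_2 = 5.19 kΩ.
Base-emitter loop: V_Th = I_B·R_Th + V_BE + (β+1)I_B·R_E, so I_B = (2.6 − 0.7) / (5.19 + 76×1.8) = 0.0134 mA.
I_C = β·I_B = 75×0.0134 = 1 mA, and I_E = (β+1)I_B = 1.02 mA.
V_CE = V_CC − I_C·R_C − I_E·R_E = 11 − 1×1.5 − 1.02×1.8 = 7.67 V.
V_CE = 7.67 V > 0.2 V confirms active-region operation.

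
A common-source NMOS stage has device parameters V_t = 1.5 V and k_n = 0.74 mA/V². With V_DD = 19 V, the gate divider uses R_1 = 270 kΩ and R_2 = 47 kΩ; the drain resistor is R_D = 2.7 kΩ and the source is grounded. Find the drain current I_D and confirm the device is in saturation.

V_G = V_DD·R_2/(R_1+R_2) = 19×47/317 = 2.82 V. With the source grounded, V_GS = V_G = 2.82 V.
Assume saturation: I_D = (k_n/2)(V_GS − V_t)² = (0.74/2)×(2.82 − 1.5)² = 0.37×1.32² = 0.642 mA.
V_DS = V_DD − I_D·R_D = 19 − 0.642×2.7 = 17.3 V.
Saturation requires V_DS ≥ V_GS − V_t = 1.32 V; 17.3 ≥ 1.32 ✓.

I_D ≈ 0.64 mA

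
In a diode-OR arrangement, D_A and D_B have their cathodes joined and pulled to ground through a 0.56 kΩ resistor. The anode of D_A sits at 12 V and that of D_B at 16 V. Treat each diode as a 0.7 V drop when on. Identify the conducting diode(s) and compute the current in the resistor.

Assume both conduct. Then node N would need to be at both 12−0.7 = 11.3 V and 16−0.7 = 15.3 V, which is impossible.
Assume only D_B conducts: V_N = 16 − 0.7 = 15.3 V, so I_R = 15.3/0.56 = 27.3 mA.
Check D_A: its anode-to-cathode voltage is 12 − 15.3 = -3.3 V < 0.7 V, so it is off. The assumption is consistent.

Only D_B conducts; I_R ≈ 27 mA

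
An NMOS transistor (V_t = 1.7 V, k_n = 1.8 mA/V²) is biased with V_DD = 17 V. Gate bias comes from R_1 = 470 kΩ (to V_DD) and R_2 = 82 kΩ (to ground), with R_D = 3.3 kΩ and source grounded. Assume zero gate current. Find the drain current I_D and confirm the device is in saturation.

V_G = V_DD·R_2/(R_1+R_2) = 17×82/552 = 2.53 V. With the source grounded, V_GS = V_G = 2.53 V.
Assume saturation: I_D = (k_n/2)(V_GS − V_t)² = (1.8/2)×(2.53 − 1.7)² = 0.9×0.825² = 0.613 mA.
V_DS = V_DD − I_D·R_D = 17 − 0.613×3.3 = 15 V.
Saturation requires V_DS ≥ V_GS − V_t = 0.825 V; 15 ≥ 0.825 ✓.

I_D ≈ 0.61 mA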